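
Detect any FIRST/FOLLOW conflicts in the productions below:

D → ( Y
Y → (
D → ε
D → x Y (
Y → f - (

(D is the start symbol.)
A FIRST/FOLLOW conflict occurs when a non-terminal N has a nullable alternative N → β (β ⇒* ε) and another alternative N → α with FIRST(α) ∩ FOLLOW(N) ≠ ∅: on such a lookahead the parser cannot decide between expanding α and letting N vanish via β.

Nullable non-terminals: D.

D: nullable alternative(s) D → ε; FOLLOW(D) = { $ }
  D → ( Y: FIRST \ {ε} = { '(' } — disjoint from FOLLOW(D)
  D → ε: FIRST \ {ε} = { } — this is the only nullable alternative, skip
  D → x Y (: FIRST \ {ε} = { 'x' } — disjoint from FOLLOW(D)

Y has no nullable alternative, so no FIRST/FOLLOW check is needed there.

No FIRST/FOLLOW conflicts found.

Answer: No FIRST/FOLLOW conflicts.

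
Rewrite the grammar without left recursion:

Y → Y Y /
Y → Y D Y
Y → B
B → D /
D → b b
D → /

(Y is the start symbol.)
Y → B Y'
Y' → Y / Y'
Y' → D Y Y'
Y' → ε
B → D /
D → b b
D → /

Y is directly left-recursive. The standard transformation for
  A → A α₁ | ... | A α_m | β₁ | ... | β_n
is
  A  → β₁ A' | ... | β_n A'
  A' → α₁ A' | ... | α_m A' | ε

Y → B becomes Y → B Y'
Y → Y Y / becomes Y' → Y / Y'
Y → Y D Y becomes Y' → D Y Y'
Add Y' → ε

Productions for other non-terminals are unchanged:
  B → D /
  D → b b
  D → /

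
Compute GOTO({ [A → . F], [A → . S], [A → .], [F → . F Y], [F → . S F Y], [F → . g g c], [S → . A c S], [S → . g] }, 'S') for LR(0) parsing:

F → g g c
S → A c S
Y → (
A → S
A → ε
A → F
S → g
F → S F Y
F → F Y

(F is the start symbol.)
GOTO(I, 'S') = CLOSURE({ [A → αX.β] : [A → α.Xβ] ∈ I, X = 'S' })

Items with dot before 'S', with the dot advanced:
  [A → . S] → [A → S .]
  [F → . S F Y] → [F → S . F Y]
Closure of the advanced items:
  [F → S . F Y] has the dot before F: add [F → . g g c], [F → . S F Y], [F → . F Y]
  [F → . S F Y] has the dot before S: add [S → . A c S], [S → . g]
  [S → . A c S] has the dot before A: add [A → . S], [A → .], [A → . F]

GOTO = { [A → . F], [A → . S], [A → .], [A → S .], [F → . F Y], [F → . S F Y], [F → . g g c], [F → S . F Y], [S → . A c S], [S → . g] }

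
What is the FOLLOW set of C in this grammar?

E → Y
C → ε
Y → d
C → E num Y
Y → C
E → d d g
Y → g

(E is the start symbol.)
{ $, 'num' }

To compute FOLLOW(C), find every occurrence of C on a right-hand side N → α C β: add FIRST(β) \ {ε}, and if β is empty or nullable also add FOLLOW(N). Iterate to a fixed point.

In Y → C: C is at the end, add FOLLOW(Y)

The FOLLOW sets referred to above (computed the same way, to a fixed point):
  FOLLOW(Y) = { $, 'num' }

Taking the union: FOLLOW(C) = { $, 'num' }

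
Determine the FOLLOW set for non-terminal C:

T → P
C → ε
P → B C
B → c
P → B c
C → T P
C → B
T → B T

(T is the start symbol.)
{ $, 'c' }

To compute FOLLOW(C), find every occurrence of C on a right-hand side N → α C β: add FIRST(β) \ {ε}, and if β is empty or nullable also add FOLLOW(N). Iterate to a fixed point.

In P → B C: C is at the end, add FOLLOW(P)

The FOLLOW sets referred to above (computed the same way, to a fixed point):
  FOLLOW(P) = { $, 'c' }

Taking the union: FOLLOW(C) = { $, 'c' }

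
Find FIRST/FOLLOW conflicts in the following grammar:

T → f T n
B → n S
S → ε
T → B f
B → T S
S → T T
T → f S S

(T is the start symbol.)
Yes. S → T T with FOLLOW(S) on { 'f', 'n' }

A FIRST/FOLLOW conflict occurs when a non-terminal N has a nullable alternative N → β (β ⇒* ε) and another alternative N → α with FIRST(α) ∩ FOLLOW(N) ≠ ∅: on such a lookahead the parser cannot decide between expanding α and letting N vanish via β.

Nullable non-terminals: S.
FIRST sets used below: FIRST(T) = { 'f', 'n' }

S: nullable alternative(s) S → ε; FOLLOW(S) = { $, 'f', 'n' }
  S → ε: FIRST \ {ε} = { } — this is the only nullable alternative, skip
  S → T T: FIRST \ {ε} = { 'f', 'n' } — overlaps FOLLOW(S) on { 'f', 'n' }: CONFLICT

B, T have no nullable alternative, so no FIRST/FOLLOW check is needed there.

So the grammar has 1 FIRST/FOLLOW conflict (marked CONFLICT above).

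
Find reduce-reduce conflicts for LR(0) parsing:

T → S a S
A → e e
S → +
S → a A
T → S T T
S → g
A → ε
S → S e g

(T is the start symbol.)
No reduce-reduce conflicts

Augment with T' → T and build the canonical LR(0) collection (I0 = CLOSURE({[T' → . T]}), then GOTO on every symbol after a dot until no new states appear). It has 15 states:
  I0: { [S → . +], [S → . S e g], [S → . a A], [S → . g], [T → . S T T], [T → . S a S], [T' → . T] }  — shift
  I1: { [S → + .] }  — reduce
  I2: { [S → . +], [S → . S e g], [S → . a A], [S → . g], [S → S . e g], [T → . S T T], [T → . S a S], [T → S . T T], [T → S . a S] }  — shift
  I3: { [T' → T .] }  — accept
  I4: { [A → . e e], [A → .], [S → a . A] }  — shift, reduce
  I5: { [S → g .] }  — reduce
  I6: { [S → a A .] }  — reduce
  I7: { [A → e . e] }  — shift
  I8: { [A → e e .] }  — reduce
  I9: { [S → . +], [S → . S e g], [S → . a A], [S → . g], [T → . S T T], [T → . S a S], [T → S T . T] }  — shift
  I10: { [A → . e e], [A → .], [S → . +], [S → . S e g], [S → . a A], [S → . g], [S → a . A], [T → S a . S] }  — shift, reduce
  I11: { [S → S e . g] }  — shift
  I12: { [S → S e g .] }  — reduce
  I13: { [S → S . e g], [T → S a S .] }  — shift, reduce
  I14: { [T → S T T .] }  — reduce

No state contains more than one complete item.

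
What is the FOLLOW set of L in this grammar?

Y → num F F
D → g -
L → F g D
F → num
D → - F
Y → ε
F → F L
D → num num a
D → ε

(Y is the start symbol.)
In F → F L: L is at the end, add FOLLOW(F)

The FOLLOW sets referred to above (computed the same way, to a fixed point):
  FOLLOW(F) = { $, 'g', 'num' }

Taking the union: FOLLOW(L) = { $, 'g', 'num' }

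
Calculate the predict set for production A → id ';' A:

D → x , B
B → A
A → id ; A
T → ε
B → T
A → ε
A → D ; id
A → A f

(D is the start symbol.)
PREDICT(A → id ';' A) = (FIRST(RHS) \ {ε}) ∪ (FOLLOW(A) if ε ∈ FIRST(RHS), i.e. RHS ⇒* ε)
FIRST(id ';' A) = { 'id' }
ε ∉ FIRST(id ';' A), so FOLLOW(A) is not added.
PREDICT(A → id ';' A) = { 'id' }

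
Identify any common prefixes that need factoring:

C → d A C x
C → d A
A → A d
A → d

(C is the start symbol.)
Yes, C has productions with common prefix 'd A'

Left-factoring is needed when two productions for the same non-terminal
share a common prefix on the right-hand side.

Productions for C:
  C → d A C x
  C → d A
Productions for A:
  A → A d
  A → d

Found common prefix 'd A' in productions for C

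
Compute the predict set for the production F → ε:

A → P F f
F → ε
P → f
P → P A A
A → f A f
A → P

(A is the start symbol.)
{ 'f' }

PREDICT(F → ε) = (FIRST(RHS) \ {ε}) ∪ (FOLLOW(F) if ε ∈ FIRST(RHS), i.e. RHS ⇒* ε)
The right-hand side is ε (FIRST(ε) = { ε }), so the predict set is FOLLOW(F) = { 'f' }
PREDICT(F → ε) = { 'f' }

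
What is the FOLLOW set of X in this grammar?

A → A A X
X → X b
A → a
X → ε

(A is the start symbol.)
{ $, 'a', 'b' }

To compute FOLLOW(X), find every occurrence of X on a right-hand side N → α X β: add FIRST(β) \ {ε}, and if β is empty or nullable also add FOLLOW(N). Iterate to a fixed point.

In A → A A X: X is at the end, add FOLLOW(A)
In X → X b: X is followed by b, add FIRST(b) \ {ε} = { 'b' }

The FOLLOW sets referred to above (computed the same way, to a fixed point):
  FOLLOW(A) = { $, 'a', 'b' }

Taking the union: FOLLOW(X) = { $, 'a', 'b' }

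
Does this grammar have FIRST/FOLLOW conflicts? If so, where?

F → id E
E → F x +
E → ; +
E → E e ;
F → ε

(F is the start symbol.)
Nullable non-terminals: F.

F: nullable alternative(s) F → ε; FOLLOW(F) = { $, 'x' }
  F → id E: FIRST \ {ε} = { 'id' } — disjoint from FOLLOW(F)
  F → ε: FIRST \ {ε} = { } — this is the only nullable alternative, skip

E has no nullable alternative, so no FIRST/FOLLOW check is needed there.

No FIRST/FOLLOW conflicts found.

Answer: No FIRST/FOLLOW conflicts.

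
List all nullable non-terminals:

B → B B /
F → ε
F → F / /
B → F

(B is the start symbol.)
{ 'B', 'F' }

A non-terminal is nullable if it can derive ε (the empty string): either it has an ε-production, or it has a production whose right-hand side consists entirely of nullable non-terminals.

ε-productions: F → ε
So F is immediately nullable.
B → F: every symbol on the right is nullable, so B is nullable too.
Every non-terminal is now nullable.
Nullable = { 'B', 'F' }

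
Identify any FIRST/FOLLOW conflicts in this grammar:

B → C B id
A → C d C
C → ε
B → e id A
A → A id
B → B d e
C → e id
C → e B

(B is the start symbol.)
Nullable non-terminals: C.

C: nullable alternative(s) C → ε; FOLLOW(C) = { $, 'd', 'e', 'id' }
  C → ε: FIRST \ {ε} = { } — this is the only nullable alternative, skip
  C → e id: FIRST \ {ε} = { 'e' } — overlaps FOLLOW(C) on { 'e' }: CONFLICT
  C → e B: FIRST \ {ε} = { 'e' } — overlaps FOLLOW(C) on { 'e' }: CONFLICT

A, B have no nullable alternative, so no FIRST/FOLLOW check is needed there.

So the grammar has 2 FIRST/FOLLOW conflicts (marked CONFLICT above).

Answer: Yes. C → e id with FOLLOW(C) on { 'e' }; C → e B with FOLLOW(C) on { 'e' }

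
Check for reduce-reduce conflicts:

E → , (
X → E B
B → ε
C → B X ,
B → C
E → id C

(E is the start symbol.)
Yes — I5: [B → C .] vs [E → id C .]

A reduce-reduce conflict occurs when an LR(0) state has two complete items [A → α .] and [B → β .] — both call for a reduction, and with no lookahead the parser cannot choose between them.

Augment with E' → E and build the canonical LR(0) collection (I0 = CLOSURE({[E' → . E]}), then GOTO on every symbol after a dot until no new states appear). It has 12 states:
  I0: { [E → . , (], [E → . id C], [E' → . E] }  — shift
  I1: { [E → , . (] }  — shift
  I2: { [E' → E .] }  — accept
  I3: { [B → . C], [B → .], [C → . B X ,], [E → id . C] }  — reduce
  I4: { [C → B . X ,], [E → . , (], [E → . id C], [X → . E B] }  — shift
  I5: { [B → C .], [E → id C .] }  — 2 reduces
  I6: { [B → . C], [B → .], [C → . B X ,], [X → E . B] }  — reduce
  I7: { [C → B X . ,] }  — shift
  I8: { [C → B X , .] }  — reduce
  I9: { [C → B . X ,], [E → . , (], [E → . id C], [X → . E B], [X → E B .] }  — shift, reduce
  I10: { [B → C .] }  — reduce
  I11: { [E → , ( .] }  — reduce

I5 contains complete items [B → C .], [E → id C .] — reduce-reduce conflict.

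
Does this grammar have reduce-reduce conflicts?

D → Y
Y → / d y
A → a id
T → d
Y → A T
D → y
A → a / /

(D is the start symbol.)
No reduce-reduce conflicts

A reduce-reduce conflict occurs when an LR(0) state has two complete items [A → α .] and [B → β .] — both call for a reduction, and with no lookahead the parser cannot choose between them.

Augment with D' → D and build the canonical LR(0) collection (I0 = CLOSURE({[D' → . D]}), then GOTO on every symbol after a dot until no new states appear). It has 14 states:
  I0: { [A → . a / /], [A → . a id], [D → . Y], [D → . y], [D' → . D], [Y → . / d y], [Y → . A T] }  — shift
  I1: { [Y → / . d y] }  — shift
  I2: { [T → . d], [Y → A . T] }  — shift
  I3: { [D' → D .] }  — accept
  I4: { [D → Y .] }  — reduce
  I5: { [A → a . / /], [A → a . id] }  — shift
  I6: { [D → y .] }  — reduce
  I7: { [A → a / . /] }  — shift
  I8: { [A → a id .] }  — reduce
  I9: { [A → a / / .] }  — reduce
  I10: { [Y → A T .] }  — reduce
  I11: { [T → d .] }  — reduce
  I12: { [Y → / d . y] }  — shift
  I13: { [Y → / d y .] }  — reduce

No state contains more than one complete item.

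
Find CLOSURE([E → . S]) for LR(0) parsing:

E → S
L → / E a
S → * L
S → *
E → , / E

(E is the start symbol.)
{ [E → . S], [S → . * L], [S → . *] }

Start with: [E → . S]
  [E → . S] has the dot before S: add [S → . * L], [S → . *]
No further items can be added.

CLOSURE = { [E → . S], [S → . * L], [S → . *] }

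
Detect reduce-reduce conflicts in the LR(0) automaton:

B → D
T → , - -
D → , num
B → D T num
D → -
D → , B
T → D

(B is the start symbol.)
No reduce-reduce conflicts

A reduce-reduce conflict occurs when an LR(0) state has two complete items [A → α .] and [B → β .] — both call for a reduction, and with no lookahead the parser cannot choose between them.

Augment with B' → B and build the canonical LR(0) collection (I0 = CLOSURE({[B' → . B]}), then GOTO on every symbol after a dot until no new states appear). It has 13 states:
  I0: { [B → . D T num], [B → . D], [B' → . B], [D → . , B], [D → . , num], [D → . -] }  — shift
  I1: { [B → . D T num], [B → . D], [D → , . B], [D → , . num], [D → . , B], [D → . , num], [D → . -] }  — shift
  I2: { [D → - .] }  — reduce
  I3: { [B' → B .] }  — accept
  I4: { [B → D . T num], [B → D .], [D → . , B], [D → . , num], [D → . -], [T → . , - -], [T → . D] }  — shift, reduce
  I5: { [B → . D T num], [B → . D], [D → , . B], [D → , . num], [D → . , B], [D → . , num], [D → . -], [T → , . - -] }  — shift
  I6: { [T → D .] }  — reduce
  I7: { [B → D T . num] }  — shift
  I8: { [B → D T num .] }  — reduce
  I9: { [D → - .], [T → , - . -] }  — shift, reduce
  I10: { [D → , B .] }  — reduce
  I11: { [D → , num .] }  — reduce
  I12: { [T → , - - .] }  — reduce

No state contains more than one complete item.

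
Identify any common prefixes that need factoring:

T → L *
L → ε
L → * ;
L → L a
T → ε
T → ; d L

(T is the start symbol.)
Left-factoring is needed when two productions for the same non-terminal
share a common prefix on the right-hand side.

Productions for T:
  T → L *
  T → ε
  T → ; d L
Productions for L:
  L → ε
  L → * ;
  L → L a

No common prefixes found.

Answer: No, left-factoring is not needed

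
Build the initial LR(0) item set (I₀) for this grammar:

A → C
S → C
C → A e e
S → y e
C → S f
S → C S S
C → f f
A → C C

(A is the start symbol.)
First, augment the grammar with A' → A
I₀ = CLOSURE({ [A' → . A] }):
  [A' → . A] has the dot before A: add [A → . C], [A → . C C]
  [A → . C] has the dot before C: add [C → . A e e], [C → . S f], [C → . f f]
  [C → . S f] has the dot before S: add [S → . C], [S → . y e], [S → . C S S]
No further items can be added.

I₀ = { [A → . C C], [A → . C], [A' → . A], [C → . A e e], [C → . S f], [C → . f f], [S → . C S S], [S → . C], [S → . y e] }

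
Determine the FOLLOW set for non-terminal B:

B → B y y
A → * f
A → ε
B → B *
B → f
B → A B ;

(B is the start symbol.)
B is the start symbol, so $ ∈ FOLLOW(B).
In B → B y y: B is followed by y y, add FIRST(y y) \ {ε} = { 'y' }
In B → B *: B is followed by '*', add FIRST('*') \ {ε} = { '*' }
In B → A B ;: B is followed by ';', add FIRST(';') \ {ε} = { ';' }

Taking the union: FOLLOW(B) = { $, '*', ';', 'y' }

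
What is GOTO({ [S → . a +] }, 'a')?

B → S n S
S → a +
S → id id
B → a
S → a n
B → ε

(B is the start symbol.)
{ [S → a . +] }

GOTO(I, 'a') = CLOSURE({ [A → αX.β] : [A → α.Xβ] ∈ I, X = 'a' })

Items with dot before 'a', with the dot advanced:
  [S → . a +] → [S → a . +]
Closure adds nothing (no advanced item has the dot before a non-terminal).

GOTO = { [S → a . +] }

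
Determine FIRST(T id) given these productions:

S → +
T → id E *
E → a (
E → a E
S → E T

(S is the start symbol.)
{ 'id' }

FIRST sets of the non-terminals involved (from the grammar, by fixed-point iteration):
  FIRST(T) = { 'id' }

To compute FIRST(T id), process the symbols left to right:
Symbol T is a non-terminal. Add FIRST(T) \ {ε} = { 'id' }
T is not nullable (ε ∉ FIRST(T)), so stop here.
FIRST(T id) = { 'id' }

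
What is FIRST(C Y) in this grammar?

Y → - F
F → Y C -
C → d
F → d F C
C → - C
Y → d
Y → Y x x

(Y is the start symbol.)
{ '-', 'd' }

FIRST sets of the non-terminals involved (from the grammar, by fixed-point iteration):
  FIRST(C) = { '-', 'd' }

To compute FIRST(C Y), process the symbols left to right:
Symbol C is a non-terminal. Add FIRST(C) \ {ε} = { '-', 'd' }
C is not nullable (ε ∉ FIRST(C)), so stop here.
FIRST(C Y) = { '-', 'd' }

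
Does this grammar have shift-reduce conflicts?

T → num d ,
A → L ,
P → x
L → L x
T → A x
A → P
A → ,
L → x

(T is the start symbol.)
Augment with T' → T and build the canonical LR(0) collection (I0 = CLOSURE({[T' → . T]}), then GOTO on every symbol after a dot until no new states appear). It has 13 states:
  I0: { [A → . ,], [A → . L ,], [A → . P], [L → . L x], [L → . x], [P → . x], [T → . A x], [T → . num d ,], [T' → . T] }  — shift
  I1: { [A → , .] }  — reduce
  I2: { [T → A . x] }  — shift
  I3: { [A → L . ,], [L → L . x] }  — shift
  I4: { [A → P .] }  — reduce
  I5: { [T' → T .] }  — accept
  I6: { [T → num . d ,] }  — shift
  I7: { [L → x .], [P → x .] }  — 2 reduces
  I8: { [T → num d . ,] }  — shift
  I9: { [T → num d , .] }  — reduce
  I10: { [A → L , .] }  — reduce
  I11: { [L → L x .] }  — reduce
  I12: { [T → A x .] }  — reduce

No state contains both a complete item and a shift item.

Answer: No shift-reduce conflicts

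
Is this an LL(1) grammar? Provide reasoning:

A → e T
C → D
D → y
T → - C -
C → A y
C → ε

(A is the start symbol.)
A grammar is LL(1) if for each non-terminal N with multiple productions, the predict sets of those productions are pairwise disjoint, where PREDICT(N → α) = (FIRST(α) \ {ε}) ∪ (FOLLOW(N) if α ⇒* ε).

Relevant sets:
  FIRST(D) = { 'y' }
  FIRST(A) = { 'e' }
  FOLLOW(C) = { '-' }

For C:
  PREDICT(C → D) = { 'y' }
  PREDICT(C → A y) = { 'e' }
  PREDICT(C → ε) = { '-' }
A, D, T have a single production, so nothing to check there.

All predict sets are disjoint. The grammar IS LL(1).

Answer: Yes, the grammar is LL(1).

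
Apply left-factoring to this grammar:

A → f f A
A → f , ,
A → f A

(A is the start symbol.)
Left-factoring transforms A → αβ₁ | αβ₂ into A → αA' and A' → β₁ | β₂
(α is the longest common prefix among the alternatives). Repeat until
no nonterminal has two alternatives with a common prefix.

Round 1: A has alternatives sharing prefix 'f'. Introduce A': A → f A'
  Add: A' → f A
  Add: A' → , ,
  Add: A' → A

No remaining common prefixes — done.

Resulting grammar:
A → f A'
A' → f A
A' → , ,
A' → A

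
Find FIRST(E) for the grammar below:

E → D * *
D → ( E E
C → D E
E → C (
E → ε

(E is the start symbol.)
{ '(', ε }

To compute FIRST(E), examine every production with E on the left-hand side, reading each right-hand side left to right until a non-nullable symbol is reached.

FIRST sets of the other non-terminals involved (by the same procedure, iterated to a fixed point):
  FIRST(D) = { '(' }
  FIRST(C) = { '(' }

From E → D * *:
  - D is a non-terminal: add FIRST(D) \ {ε} = { '(' }
    D is not nullable, so stop
From E → C (:
  - C is a non-terminal: add FIRST(C) \ {ε} = { '(' }
    C is not nullable, so stop
From E → ε:
  - ε-production, so ε ∈ FIRST(E)

Collecting: FIRST(E) = { '(', ε }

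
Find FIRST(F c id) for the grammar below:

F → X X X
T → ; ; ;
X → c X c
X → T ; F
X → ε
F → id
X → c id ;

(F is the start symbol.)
{ ';', 'c', 'id' }

FIRST sets of the non-terminals involved (from the grammar, by fixed-point iteration):
  FIRST(F) = { ';', 'c', 'id', ε }

To compute FIRST(F c id), process the symbols left to right:
Symbol F is a non-terminal. Add FIRST(F) \ {ε} = { ';', 'c', 'id' }
F is nullable (ε ∈ FIRST(F)), continue to the next symbol.
Symbol c is a terminal. Add 'c' and stop.
FIRST(F c id) = { ';', 'c', 'id' }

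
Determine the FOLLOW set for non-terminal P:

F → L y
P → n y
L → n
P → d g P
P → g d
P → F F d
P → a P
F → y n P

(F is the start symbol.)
{ $, 'd', 'n', 'y' }

In P → d g P: P is at the end; this adds FOLLOW(P) to itself — nothing new
In P → a P: P is at the end; this adds FOLLOW(P) to itself — nothing new
In F → y n P: P is at the end, add FOLLOW(F)

The FOLLOW sets referred to above (computed the same way, to a fixed point):
  FOLLOW(F) = { $, 'd', 'n', 'y' }

Taking the union: FOLLOW(P) = { $, 'd', 'n', 'y' }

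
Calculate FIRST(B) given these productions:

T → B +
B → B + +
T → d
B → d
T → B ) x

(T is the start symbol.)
From B → B + +:
  - B is the symbol being defined: contributes nothing new
    B is not nullable, so stop
From B → d:
  - d is a terminal: add 'd' and stop

Collecting: FIRST(B) = { 'd' }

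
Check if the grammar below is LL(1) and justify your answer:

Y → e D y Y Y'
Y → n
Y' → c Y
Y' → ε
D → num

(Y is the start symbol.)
No. Predict set conflict for Y': { 'c' }

A grammar is LL(1) if for each non-terminal N with multiple productions, the predict sets of those productions are pairwise disjoint, where PREDICT(N → α) = (FIRST(α) \ {ε}) ∪ (FOLLOW(N) if α ⇒* ε).

Relevant sets:
  FOLLOW(Y') = { $, 'c' }

For Y:
  PREDICT(Y → e D y Y Y') = { 'e' }
  PREDICT(Y → n) = { 'n' }
For Y':
  PREDICT(Y' → c Y) = { 'c' }
  PREDICT(Y' → ε) = { $, 'c' }
D has a single production, so nothing to check there.

Conflict found: Predict set conflict for Y': { 'c' }
The grammar is NOT LL(1).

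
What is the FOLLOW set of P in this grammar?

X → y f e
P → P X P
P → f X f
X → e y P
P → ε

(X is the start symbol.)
To compute FOLLOW(P), find every occurrence of P on a right-hand side N → α P β: add FIRST(β) \ {ε}, and if β is empty or nullable also add FOLLOW(N). Iterate to a fixed point.

In P → P X P: P is followed by X P, add FIRST(X P) \ {ε} = { 'e', 'y' }
In P → P X P: P is at the end; this adds FOLLOW(P) to itself — nothing new
In X → e y P: P is at the end, add FOLLOW(X)

The FOLLOW sets referred to above (computed the same way, to a fixed point):
  FOLLOW(X) = { $, 'e', 'f', 'y' }

Taking the union: FOLLOW(P) = { $, 'e', 'f', 'y' }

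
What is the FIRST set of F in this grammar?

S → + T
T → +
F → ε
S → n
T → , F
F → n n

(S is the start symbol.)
{ 'n', ε }

From F → ε:
  - ε-production, so ε ∈ FIRST(F)
From F → n n:
  - n is a terminal: add 'n' and stop

Collecting: FIRST(F) = { 'n', ε }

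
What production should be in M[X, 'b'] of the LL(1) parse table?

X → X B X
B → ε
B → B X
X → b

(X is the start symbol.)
X → X B X, X → b

To find M[X, 'b'], we find productions for X where 'b' is in the predict set (PREDICT(N → α) = (FIRST(α) \ {ε}) ∪ (FOLLOW(N) if α ⇒* ε)).

Relevant sets:
  FIRST(X) = { 'b' }

X → X B X: PREDICT = { 'b' }
  'b' is in predict set, so this production goes in M[X, 'b']
X → b: PREDICT = { 'b' }
  'b' is in predict set, so this production goes in M[X, 'b']

M[X, 'b'] = X → X B X, X → b  (a multiply-defined cell — the grammar is not LL(1))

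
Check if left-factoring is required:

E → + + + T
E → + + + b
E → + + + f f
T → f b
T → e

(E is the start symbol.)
Left-factoring is needed when two productions for the same non-terminal
share a common prefix on the right-hand side.

Productions for E:
  E → + + + T
  E → + + + b
  E → + + + f f
Productions for T:
  T → f b
  T → e

Found common prefix '+ + +' in productions for E

Answer: Yes, E has productions with common prefix '+ + +'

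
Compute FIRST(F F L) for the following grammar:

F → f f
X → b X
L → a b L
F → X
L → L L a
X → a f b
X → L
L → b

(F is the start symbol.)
{ 'a', 'b', 'f' }

FIRST sets of the non-terminals involved (from the grammar, by fixed-point iteration):
  FIRST(F) = { 'a', 'b', 'f' }

To compute FIRST(F F L), process the symbols left to right:
Symbol F is a non-terminal. Add FIRST(F) \ {ε} = { 'a', 'b', 'f' }
F is not nullable (ε ∉ FIRST(F)), so stop here.
FIRST(F F L) = { 'a', 'b', 'f' }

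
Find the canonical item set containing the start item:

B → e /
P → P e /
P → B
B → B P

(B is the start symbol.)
{ [B → . B P], [B → . e /], [B' → . B] }

First, augment the grammar with B' → B
I₀ = CLOSURE({ [B' → . B] }):
  [B' → . B] has the dot before B: add [B → . e /], [B → . B P]
No further items can be added.

I₀ = { [B → . B P], [B → . e /], [B' → . B] }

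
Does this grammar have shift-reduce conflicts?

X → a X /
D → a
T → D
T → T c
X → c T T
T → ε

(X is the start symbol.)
Yes — I3: [T → .] vs [D → . a]; I5: [T → .] vs [D → . a]; I7: [X → c T T .] vs [T → T . c]

A shift-reduce conflict occurs when an LR(0) state has both:
  - a complete (reduce) item [A → α .] (dot at the end), and
  - a shift item [B → β . c γ] (dot before a terminal).

Augment with X' → X and build the canonical LR(0) collection (I0 = CLOSURE({[X' → . X]}), then GOTO on every symbol after a dot until no new states appear). It has 11 states:
  I0: { [X → . a X /], [X → . c T T], [X' → . X] }  — shift
  I1: { [X' → X .] }  — accept
  I2: { [X → . a X /], [X → . c T T], [X → a . X /] }  — shift
  I3: { [D → . a], [T → . D], [T → . T c], [T → .], [X → c . T T] }  — shift, reduce
  I4: { [T → D .] }  — reduce
  I5: { [D → . a], [T → . D], [T → . T c], [T → .], [T → T . c], [X → c T . T] }  — shift, reduce
  I6: { [D → a .] }  — reduce
  I7: { [T → T . c], [X → c T T .] }  — shift, reduce
  I8: { [T → T c .] }  — reduce
  I9: { [X → a X . /] }  — shift
  I10: { [X → a X / .] }  — reduce

I3 contains reduce item [T → .] and shift item [D → . a] — shift-reduce conflict.
I5 contains reduce item [T → .] and shift items [D → . a], [T → T . c] — shift-reduce conflict.
I7 contains reduce item [X → c T T .] and shift item [T → T . c] — shift-reduce conflict.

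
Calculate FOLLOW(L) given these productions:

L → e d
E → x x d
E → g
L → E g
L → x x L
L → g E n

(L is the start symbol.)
To compute FOLLOW(L), find every occurrence of L on a right-hand side N → α L β: add FIRST(β) \ {ε}, and if β is empty or nullable also add FOLLOW(N). Iterate to a fixed point.

L is the start symbol, so $ ∈ FOLLOW(L).
In L → x x L: L is at the end; this adds FOLLOW(L) to itself — nothing new

Taking the union: FOLLOW(L) = { $ }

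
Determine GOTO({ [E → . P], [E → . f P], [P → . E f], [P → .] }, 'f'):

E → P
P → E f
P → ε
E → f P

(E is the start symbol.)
{ [E → . P], [E → . f P], [E → f . P], [P → . E f], [P → .] }

GOTO(I, 'f') = CLOSURE({ [A → αX.β] : [A → α.Xβ] ∈ I, X = 'f' })

Items with dot before 'f', with the dot advanced:
  [E → . f P] → [E → f . P]
Closure of the advanced items:
  [E → f . P] has the dot before P: add [P → . E f], [P → .]
  [P → . E f] has the dot before E: add [E → . P], [E → . f P]

GOTO = { [E → . P], [E → . f P], [E → f . P], [P → . E f], [P → .] }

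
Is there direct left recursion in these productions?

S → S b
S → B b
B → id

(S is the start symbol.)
Yes, S is left-recursive

S → S b: LEFT RECURSIVE (starts with S)
S → B b: starts with B
B → id: starts with id

The grammar has direct left recursion on: S.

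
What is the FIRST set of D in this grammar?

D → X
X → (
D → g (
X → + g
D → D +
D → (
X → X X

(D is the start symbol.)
FIRST sets of the other non-terminals involved (by the same procedure, iterated to a fixed point):
  FIRST(X) = { '(', '+' }

From D → X:
  - X is a non-terminal: add FIRST(X) \ {ε} = { '(', '+' }
    X is not nullable, so stop
From D → g (:
  - g is a terminal: add 'g' and stop
From D → D +:
  - D is the symbol being defined: contributes nothing new
    D is not nullable, so stop
From D → (:
  - '(' is a terminal: add '(' and stop

Collecting: FIRST(D) = { '(', '+', 'g' }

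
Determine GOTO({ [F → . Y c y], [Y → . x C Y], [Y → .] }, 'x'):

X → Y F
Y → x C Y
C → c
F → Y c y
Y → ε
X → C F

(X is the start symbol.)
{ [C → . c], [Y → x . C Y] }

GOTO(I, 'x') = CLOSURE({ [A → αX.β] : [A → α.Xβ] ∈ I, X = 'x' })

Items with dot before 'x', with the dot advanced:
  [Y → . x C Y] → [Y → x . C Y]
Closure of the advanced items:
  [Y → x . C Y] has the dot before C: add [C → . c]

GOTO = { [C → . c], [Y → x . C Y] }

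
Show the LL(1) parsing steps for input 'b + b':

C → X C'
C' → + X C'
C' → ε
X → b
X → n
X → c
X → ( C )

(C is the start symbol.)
LL(1) parsing maintains a stack (initially the start symbol over $) and the input. At each step: if the stack top is a terminal, match it against the current input token; if it is a non-terminal N, replace it with the RHS of M[N, lookahead] (the unique production whose predict set contains the lookahead).

Stack is shown with the top on the left.

Stack     Input    Action
-------------------------
C $       b + b $  output C → X C'
X C' $    b + b $  output X → b
b C' $    b + b $  match 'b'
C' $      + b $    output C' → + X C'
+ X C' $  + b $    match '+'
X C' $    b $      output X → b
b C' $    b $      match 'b'
C' $      $        output C' → ε
$         $        accept

The string is accepted.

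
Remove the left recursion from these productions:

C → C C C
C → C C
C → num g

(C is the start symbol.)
C is directly left-recursive. The standard transformation for
  A → A α₁ | ... | A α_m | β₁ | ... | β_n
is
  A  → β₁ A' | ... | β_n A'
  A' → α₁ A' | ... | α_m A' | ε

C → num g becomes C → num g C'
C → C C C becomes C' → C C C'
C → C C becomes C' → C C'
Add C' → ε

Resulting grammar:
C → num g C'
C' → C C C'
C' → C C'
C' → ε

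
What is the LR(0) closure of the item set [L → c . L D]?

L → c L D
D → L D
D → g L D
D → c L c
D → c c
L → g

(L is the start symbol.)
{ [L → . c L D], [L → . g], [L → c . L D] }

To compute CLOSURE, for each item [A → α.Bβ] where B is a non-terminal, add [B → .γ] for all productions B → γ; repeat for the newly added items until nothing changes.

Start with: [L → c . L D]
  [L → c . L D] has the dot before L: add [L → . c L D], [L → . g]
No further items can be added.

CLOSURE = { [L → . c L D], [L → . g], [L → c . L D] }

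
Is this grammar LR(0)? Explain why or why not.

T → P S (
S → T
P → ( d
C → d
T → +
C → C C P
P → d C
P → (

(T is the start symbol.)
No. Shift-reduce conflict between [P → ( .] and [P → ( . d]

A grammar is LR(0) if no state in the canonical LR(0) collection has:
  - both a shift item (dot before a terminal) and a complete item (shift-reduce conflict), or
  - two or more complete items (reduce-reduce conflict; the accept item [T' → T .] counts as a complete item here).

Augment with T' → T and build the canonical LR(0) collection (I0 = CLOSURE({[T' → . T]}), then GOTO on every symbol after a dot until no new states appear). It has 15 states:
  I0: { [P → . ( d], [P → . (], [P → . d C], [T → . +], [T → . P S (], [T' → . T] }  — shift
  I1: { [P → ( . d], [P → ( .] }  — shift, reduce
  I2: { [T → + .] }  — reduce
  I3: { [P → . ( d], [P → . (], [P → . d C], [S → . T], [T → . +], [T → . P S (], [T → P . S (] }  — shift
  I4: { [T' → T .] }  — accept
  I5: { [C → . C C P], [C → . d], [P → d . C] }  — shift
  I6: { [C → . C C P], [C → . d], [C → C . C P], [P → d C .] }  — shift, reduce
  I7: { [C → d .] }  — reduce
  I8: { [C → . C C P], [C → . d], [C → C . C P], [C → C C . P], [P → . ( d], [P → . (], [P → . d C] }  — shift
  I9: { [C → C C P .] }  — reduce
  I10: { [C → . C C P], [C → . d], [C → d .], [P → d . C] }  — shift, reduce
  I11: { [T → P S . (] }  — shift
  I12: { [S → T .] }  — reduce
  I13: { [T → P S ( .] }  — reduce
  I14: { [P → ( d .] }  — reduce

Conflict in state I1:
  Shift-reduce conflict between [P → ( .] and [P → ( . d]
So the grammar is NOT LR(0).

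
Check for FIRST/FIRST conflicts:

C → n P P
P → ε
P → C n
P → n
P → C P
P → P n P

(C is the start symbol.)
FIRST sets of the non-terminals at (or reachable through a nullable prefix from) the front of some alternative:
  FIRST(C) = { 'n' }
  FIRST(P) = { 'n', ε }

Productions for P:
  P → ε: FIRST = { ε }
  P → C n: FIRST = { 'n' }
  P → n: FIRST = { 'n' }
  P → C P: FIRST = { 'n' }
  P → P n P: FIRST = { 'n' }
C has only one production, so no FIRST/FIRST conflict is possible there.

Conflict for P: P → C n and P → n
  Overlap: { 'n' }
Conflict for P: P → C n and P → C P
  Overlap: { 'n' }
Conflict for P: P → C n and P → P n P
  Overlap: { 'n' }
Conflict for P: P → n and P → C P
  Overlap: { 'n' }
Conflict for P: P → n and P → P n P
  Overlap: { 'n' }
Conflict for P: P → C P and P → P n P
  Overlap: { 'n' }

Answer: Yes. P → C n / P → n on { 'n' }; P → C n / P → C P on { 'n' }; P → C n / P → P n P on { 'n' }; P → n / P → C P on { 'n' }; P → n / P → P n P on { 'n' }; P → C P / P → P n P on { 'n' }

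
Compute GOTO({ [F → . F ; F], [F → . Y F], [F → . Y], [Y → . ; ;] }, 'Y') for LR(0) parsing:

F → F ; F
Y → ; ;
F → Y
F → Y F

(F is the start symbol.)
{ [F → . F ; F], [F → . Y F], [F → . Y], [F → Y . F], [F → Y .], [Y → . ; ;] }

GOTO(I, 'Y') = CLOSURE({ [A → αX.β] : [A → α.Xβ] ∈ I, X = 'Y' })

Items with dot before 'Y', with the dot advanced:
  [F → . Y] → [F → Y .]
  [F → . Y F] → [F → Y . F]
Closure of the advanced items:
  [F → Y . F] has the dot before F: add [F → . F ; F], [F → . Y], [F → . Y F]
  [F → . Y] has the dot before Y: add [Y → . ; ;]

GOTO = { [F → . F ; F], [F → . Y F], [F → . Y], [F → Y . F], [F → Y .], [Y → . ; ;] }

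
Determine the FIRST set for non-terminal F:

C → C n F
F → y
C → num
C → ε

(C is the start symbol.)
To compute FIRST(F), examine every production with F on the left-hand side, reading each right-hand side left to right until a non-nullable symbol is reached.

From F → y:
  - y is a terminal: add 'y' and stop

Collecting: FIRST(F) = { 'y' }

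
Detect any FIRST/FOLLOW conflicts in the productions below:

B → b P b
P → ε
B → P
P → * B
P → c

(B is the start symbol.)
A FIRST/FOLLOW conflict occurs when a non-terminal N has a nullable alternative N → β (β ⇒* ε) and another alternative N → α with FIRST(α) ∩ FOLLOW(N) ≠ ∅: on such a lookahead the parser cannot decide between expanding α and letting N vanish via β.

Nullable non-terminals: B, P.
FIRST sets used below: FIRST(P) = { '*', 'c', ε }

B: nullable alternative(s) B → P; FOLLOW(B) = { $, 'b' }
  B → b P b: FIRST \ {ε} = { 'b' } — overlaps FOLLOW(B) on { 'b' }: CONFLICT
  B → P: FIRST \ {ε} = { '*', 'c' } — this is the only nullable alternative, skip

P: nullable alternative(s) P → ε; FOLLOW(P) = { $, 'b' }
  P → ε: FIRST \ {ε} = { } — this is the only nullable alternative, skip
  P → * B: FIRST \ {ε} = { '*' } — disjoint from FOLLOW(P)
  P → c: FIRST \ {ε} = { 'c' } — disjoint from FOLLOW(P)

So the grammar has 1 FIRST/FOLLOW conflict (marked CONFLICT above).

Answer: Yes. B → b P b with FOLLOW(B) on { 'b' }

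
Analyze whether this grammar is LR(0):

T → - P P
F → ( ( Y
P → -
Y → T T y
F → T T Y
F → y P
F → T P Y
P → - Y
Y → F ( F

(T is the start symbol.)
A grammar is LR(0) if no state in the canonical LR(0) collection has:
  - both a shift item (dot before a terminal) and a complete item (shift-reduce conflict), or
  - two or more complete items (reduce-reduce conflict; the accept item [T' → T .] counts as a complete item here).

Augment with T' → T and build the canonical LR(0) collection (I0 = CLOSURE({[T' → . T]}), then GOTO on every symbol after a dot until no new states appear). It has 24 states:
  I0: { [T → . - P P], [T' → . T] }  — shift
  I1: { [P → . - Y], [P → . -], [T → - . P P] }  — shift
  I2: { [T' → T .] }  — accept
  I3: { [F → . ( ( Y], [F → . T P Y], [F → . T T Y], [F → . y P], [P → - . Y], [P → - .], [T → . - P P], [Y → . F ( F], [Y → . T T y] }  — shift, reduce
  I4: { [P → . - Y], [P → . -], [T → - P . P] }  — shift
  I5: { [T → - P P .] }  — reduce
  I6: { [F → ( . ( Y] }  — shift
  I7: { [Y → F . ( F] }  — shift
  I8: { [F → T . P Y], [F → T . T Y], [P → . - Y], [P → . -], [T → . - P P], [Y → T . T y] }  — shift
  I9: { [P → - Y .] }  — reduce
  I10: { [F → y . P], [P → . - Y], [P → . -] }  — shift
  I11: { [F → y P .] }  — reduce
  I12: { [F → . ( ( Y], [F → . T P Y], [F → . T T Y], [F → . y P], [P → - . Y], [P → - .], [P → . - Y], [P → . -], [T → - . P P], [T → . - P P], [Y → . F ( F], [Y → . T T y] }  — shift, reduce
  I13: { [F → . ( ( Y], [F → . T P Y], [F → . T T Y], [F → . y P], [F → T P . Y], [T → . - P P], [Y → . F ( F], [Y → . T T y] }  — shift
  I14: { [F → . ( ( Y], [F → . T P Y], [F → . T T Y], [F → . y P], [F → T T . Y], [T → . - P P], [Y → . F ( F], [Y → . T T y], [Y → T T . y] }  — shift
  I15: { [F → T T Y .] }  — reduce
  I16: { [F → y . P], [P → . - Y], [P → . -], [Y → T T y .] }  — shift, reduce
  I17: { [F → T P Y .] }  — reduce
  I18: { [F → . ( ( Y], [F → . T P Y], [F → . T T Y], [F → . y P], [T → . - P P], [Y → F ( . F] }  — shift
  I19: { [Y → F ( F .] }  — reduce
  I20: { [F → T . P Y], [F → T . T Y], [P → . - Y], [P → . -], [T → . - P P] }  — shift
  I21: { [F → . ( ( Y], [F → . T P Y], [F → . T T Y], [F → . y P], [F → T T . Y], [T → . - P P], [Y → . F ( F], [Y → . T T y] }  — shift
  I22: { [F → ( ( . Y], [F → . ( ( Y], [F → . T P Y], [F → . T T Y], [F → . y P], [T → . - P P], [Y → . F ( F], [Y → . T T y] }  — shift
  I23: { [F → ( ( Y .] }  — reduce

Conflict in state I3:
  Shift-reduce conflict between [P → - .] and [F → . ( ( Y]
So the grammar is NOT LR(0).

Answer: No. Shift-reduce conflict between [P → - .] and [F → . ( ( Y]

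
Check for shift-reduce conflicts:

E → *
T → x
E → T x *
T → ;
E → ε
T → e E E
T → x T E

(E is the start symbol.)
A shift-reduce conflict occurs when an LR(0) state has both:
  - a complete (reduce) item [A → α .] (dot at the end), and
  - a shift item [B → β . c γ] (dot before a terminal).

Augment with E' → E and build the canonical LR(0) collection (I0 = CLOSURE({[E' → . E]}), then GOTO on every symbol after a dot until no new states appear). It has 13 states:
  I0: { [E → . *], [E → . T x *], [E → .], [E' → . E], [T → . ;], [T → . e E E], [T → . x T E], [T → . x] }  — shift, reduce
  I1: { [E → * .] }  — reduce
  I2: { [T → ; .] }  — reduce
  I3: { [E' → E .] }  — accept
  I4: { [E → T . x *] }  — shift
  I5: { [E → . *], [E → . T x *], [E → .], [T → . ;], [T → . e E E], [T → . x T E], [T → . x], [T → e . E E] }  — shift, reduce
  I6: { [T → . ;], [T → . e E E], [T → . x T E], [T → . x], [T → x . T E], [T → x .] }  — shift, reduce
  I7: { [E → . *], [E → . T x *], [E → .], [T → . ;], [T → . e E E], [T → . x T E], [T → . x], [T → x T . E] }  — shift, reduce
  I8: { [T → x T E .] }  — reduce
  I9: { [E → . *], [E → . T x *], [E → .], [T → . ;], [T → . e E E], [T → . x T E], [T → . x], [T → e E . E] }  — shift, reduce
  I10: { [T → e E E .] }  — reduce
  I11: { [E → T x . *] }  — shift
  I12: { [E → T x * .] }  — reduce

I0 contains reduce item [E → .] and shift items [E → . *], [T → . ;], [T → . e E E], [T → . x], [T → . x T E] — shift-reduce conflict.
I5 contains reduce item [E → .] and shift items [E → . *], [T → . ;], [T → . e E E], [T → . x], [T → . x T E] — shift-reduce conflict.
I6 contains reduce item [T → x .] and shift items [T → . ;], [T → . e E E], [T → . x], [T → . x T E] — shift-reduce conflict.
I7 contains reduce item [E → .] and shift items [E → . *], [T → . ;], [T → . e E E], [T → . x], [T → . x T E] — shift-reduce conflict.
I9 contains reduce item [E → .] and shift items [E → . *], [T → . ;], [T → . e E E], [T → . x], [T → . x T E] — shift-reduce conflict.

Answer: Yes — I0: [E → .] vs [E → . *]; I5: [E → .] vs [E → . *]; I6: [T → x .] vs [T → . ;]; I7: [E → .] vs [E → . *]; I9: [E → .] vs [E → . *]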